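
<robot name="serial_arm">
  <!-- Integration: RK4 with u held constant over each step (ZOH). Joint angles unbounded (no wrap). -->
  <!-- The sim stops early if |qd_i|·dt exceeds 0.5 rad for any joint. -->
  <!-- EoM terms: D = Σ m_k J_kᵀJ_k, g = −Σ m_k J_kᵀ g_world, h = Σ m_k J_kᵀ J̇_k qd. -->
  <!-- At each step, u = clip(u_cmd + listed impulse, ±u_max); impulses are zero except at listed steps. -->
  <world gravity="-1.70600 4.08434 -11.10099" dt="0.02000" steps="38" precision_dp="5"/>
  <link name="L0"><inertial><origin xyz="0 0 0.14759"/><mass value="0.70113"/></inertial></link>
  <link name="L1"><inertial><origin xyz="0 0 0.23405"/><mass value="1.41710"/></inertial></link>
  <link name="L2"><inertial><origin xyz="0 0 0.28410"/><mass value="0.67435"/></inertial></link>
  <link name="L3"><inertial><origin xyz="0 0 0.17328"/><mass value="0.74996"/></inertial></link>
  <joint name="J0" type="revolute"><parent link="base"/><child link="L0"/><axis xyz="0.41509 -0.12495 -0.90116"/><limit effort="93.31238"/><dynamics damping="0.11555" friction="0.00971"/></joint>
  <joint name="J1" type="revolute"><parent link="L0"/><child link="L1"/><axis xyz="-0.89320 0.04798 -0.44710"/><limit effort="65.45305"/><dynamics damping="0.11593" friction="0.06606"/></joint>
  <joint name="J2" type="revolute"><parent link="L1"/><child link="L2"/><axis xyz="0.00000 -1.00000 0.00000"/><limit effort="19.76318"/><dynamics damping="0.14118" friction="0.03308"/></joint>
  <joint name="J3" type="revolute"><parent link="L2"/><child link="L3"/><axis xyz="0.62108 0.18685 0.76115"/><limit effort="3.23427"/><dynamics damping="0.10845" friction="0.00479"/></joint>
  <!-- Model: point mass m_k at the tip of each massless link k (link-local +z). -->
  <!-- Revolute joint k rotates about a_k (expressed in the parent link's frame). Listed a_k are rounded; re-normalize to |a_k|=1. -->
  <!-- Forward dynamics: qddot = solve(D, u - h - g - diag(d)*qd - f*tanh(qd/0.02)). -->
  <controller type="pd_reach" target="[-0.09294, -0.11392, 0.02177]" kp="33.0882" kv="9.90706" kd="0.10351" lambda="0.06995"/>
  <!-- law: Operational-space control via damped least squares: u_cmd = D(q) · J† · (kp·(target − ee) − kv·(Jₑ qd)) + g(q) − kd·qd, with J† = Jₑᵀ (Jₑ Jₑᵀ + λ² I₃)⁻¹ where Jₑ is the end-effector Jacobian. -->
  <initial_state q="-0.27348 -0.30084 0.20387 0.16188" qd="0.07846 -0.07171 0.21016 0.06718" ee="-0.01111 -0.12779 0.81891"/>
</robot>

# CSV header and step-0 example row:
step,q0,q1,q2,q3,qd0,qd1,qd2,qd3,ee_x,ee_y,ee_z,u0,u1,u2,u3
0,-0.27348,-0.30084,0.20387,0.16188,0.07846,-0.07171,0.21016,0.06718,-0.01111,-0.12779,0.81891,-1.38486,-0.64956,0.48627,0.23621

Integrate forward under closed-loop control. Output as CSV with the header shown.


step,q0,q1,q2,q3,qd0,qd1,qd2,qd3,ee_x,ee_y,ee_z,u0,u1,u2,u3
1,-0.29122,-0.30882,0.22371,0.16844,-1.79375,-0.69554,1.73581,0.53000,-0.01337,-0.13034,0.81725,-1.70475,-0.15768,-0.00170,0.18021
2,-0.34165,-0.32672,0.27052,0.17923,-3.19508,-1.05909,2.91617,0.50028,-0.01656,-0.13326,0.81356,-2.10864,0.22243,-0.27710,0.18649
3,-0.41731,-0.34965,0.33927,0.18739,-4.32797,-1.20181,3.93246,0.26429,-0.02032,-0.13600,0.80770,-2.40784,0.50043,-0.39730,0.21158
4,-0.51368,-0.37351,0.42712,0.18968,-5.27776,-1.15802,4.82569,-0.08209,-0.02429,-0.13829,0.79917,-2.38166,0.63414,-0.38774,0.23742
5,-0.62704,-0.39474,0.53118,0.18491,-6.04231,-0.95097,5.55565,-0.45479,-0.02810,-0.14002,0.78746,-1.90919,0.63284,-0.28707,0.25015
6,-0.75348,-0.41051,0.64757,0.17254,-6.60242,-0.61988,6.06518,-0.83846,-0.03139,-0.14109,0.77224,-1.06397,0.56211,-0.17390,0.25152
7,-0.88895,-0.41874,0.77167,0.15315,-6.95952,-0.20587,6.33546,-1.15668,-0.03394,-0.14149,0.75354,-0.05468,0.53611,-0.12881,0.23905
8,-1.02985,-0.41830,0.89896,0.12778,-7.15398,0.24263,6.39118,-1.44679,-0.03561,-0.14130,0.73174,0.90448,0.62548,-0.20855,0.22375
9,-1.17337,-0.40869,1.02563,0.09749,-7.22406,0.71256,6.27905,-1.63818,-0.03637,-0.14067,0.70744,1.67188,0.85007,-0.42159,0.20205
10,-1.31754,-0.38956,1.14884,0.06390,-7.21689,1.19553,6.04611,-1.77684,-0.03627,-0.13984,0.68139,2.17865,1.17587,-0.75072,0.18191
11,-1.46121,-0.36062,1.26655,0.02769,-7.16806,1.69533,5.72800,-1.89218,-0.03543,-0.13903,0.65429,2.40250,1.57964,-1.16427,0.16647
12,-1.60380,-0.32141,1.37729,-0.01078,-7.10158,2.22539,5.34721,-1.99206,-0.03391,-0.13851,0.62679,2.34433,2.05387,-1.62804,0.15582
13,-1.74514,-0.27112,1.47992,-0.05125,-7.03304,2.80575,4.91411,-2.07180,-0.03176,-0.13855,0.59952,2.01475,2.60215,-2.11189,0.14962
14,-1.88529,-0.20850,1.57341,-0.09317,-6.97007,3.46242,4.42785,-2.11021,-0.02896,-0.13941,0.57299,1.43889,3.21295,-2.59095,0.14798
15,-2.02434,-0.13174,1.65655,-0.13541,-6.90723,4.22431,3.87618,-2.05923,-0.02543,-0.14141,0.54774,0.70357,3.75840,-3.04178,0.15151
16,-2.16198,-0.03860,1.72782,-0.17551,-6.80538,5.10537,3.23715,-1.82514,-0.02103,-0.14495,0.52427,0.10526,3.69683,-3.42804,0.15880
17,-2.29621,0.07261,1.78526,-0.20875,-6.54036,6.03560,2.49781,-1.26762,-0.01559,-0.15054,0.50311,0.32678,1.71435,-3.66780,0.15886
18,-2.42118,0.19989,1.82732,-0.22846,-5.86967,6.71165,1.72229,-0.38843,-0.00899,-0.15869,0.48457,1.77133,-2.91316,-3.64698,0.14324
19,-2.52704,0.33334,1.85513,-0.23257,-4.66676,6.64174,1.10406,0.23212,-0.00157,-0.16941,0.46833,3.26192,-7.60628,-3.40314,0.17418
20,-2.60550,0.45737,1.87372,-0.22983,-3.18484,5.75924,0.80785,0.11905,0.00584,-0.18179,0.45323,3.68232,-9.87954,-3.14765,0.29726
21,-2.65424,0.56014,1.88974,-0.23081,-1.71856,4.51599,0.83509,-0.24205,0.01248,-0.19431,0.43799,3.27032,-10.14208,-3.02209,0.42614
22,-2.67554,0.63804,1.90853,-0.23854,-0.43671,3.27398,1.06900,-0.56633,0.01785,-0.20551,0.42196,2.51888,-9.49932,-3.04292,0.51792
23,-2.67353,0.69259,1.93295,-0.25145,0.62223,2.18295,1.38646,-0.73623,0.02171,-0.21453,0.40501,1.71667,-8.59755,-3.16723,0.56658
24,-2.65248,0.72709,1.96378,-0.26639,1.47538,1.26803,1.70116,-0.74771,0.02400,-0.22111,0.38737,0.98894,-7.71446,-3.34732,0.58435
25,-2.61620,0.74483,2.00042,-0.28061,2.14774,0.50632,1.96310,-0.65728,0.02485,-0.22542,0.36931,0.38434,-6.95192,-3.54983,0.58767
26,-2.56803,0.74857,2.04159,-0.29248,2.66723,-0.12900,2.15260,-0.50050,0.02444,-0.22786,0.35108,-0.08588,-6.32882,-3.75682,0.58609
27,-2.51071,0.74083,2.08583,-0.30047,3.05862,-0.64810,2.26784,-0.29713,0.02301,-0.22890,0.33286,-0.43219,-5.83379,-3.96098,0.58552
28,-2.44675,0.72338,2.13168,-0.30486,3.32910,-1.10122,2.31278,-0.14790,0.02078,-0.22899,0.31473,-0.67401,-5.42686,-4.16204,0.59647
29,-2.37838,0.69742,2.17785,-0.30647,3.49612,-1.50059,2.30082,-0.03101,0.01792,-0.22850,0.29677,-0.83281,-5.05914,-4.36317,0.61363
30,-2.30760,0.66395,2.22333,-0.30608,3.56394,-1.85730,2.24250,0.02924,0.01456,-0.22767,0.27903,-0.93160,-4.69631,-4.56788,0.63788
31,-2.23635,0.62377,2.26728,-0.30480,3.54149,-2.17254,2.14994,0.05353,0.01080,-0.22666,0.26156,-0.98384,-4.31335,-4.77742,0.66332
32,-2.16632,0.57777,2.30914,-0.30317,3.43585,-2.44492,2.03345,0.05065,0.00672,-0.22553,0.24442,-0.99397,-3.90854,-4.98994,0.68586
33,-2.09912,0.52678,2.34851,-0.30176,3.25380,-2.67463,1.90222,0.01720,0.00240,-0.22427,0.22773,-0.96083,-3.49791,-5.20137,0.70332
34,-2.03611,0.47169,2.38520,-0.30102,3.00993,-2.86164,1.76569,-0.03015,-0.00211,-0.22282,0.21158,-0.88029,-3.10324,-5.40647,0.71131
35,-1.97839,0.41330,2.41918,-0.30116,2.72063,-3.00959,1.63182,-0.08299,-0.00673,-0.22113,0.19610,-0.75403,-2.74193,-5.60061,0.70781
36,-1.92666,0.35235,2.45057,-0.30221,2.40898,-3.12030,1.50732,-0.11713,-0.01137,-0.21912,0.18139,-0.58936,-2.42171,-5.78032,0.69013
37,-1.88115,0.28956,2.47959,-0.30364,2.09609,-3.19582,1.39585,-0.12203,-0.01597,-0.21678,0.16753,-0.40062,-2.14016,-5.94349,0.65909
38,-1.84168,0.22567,2.50651,-0.30475,1.80126,-3.23576,1.29843,-0.09235,-0.02050,-0.21409,0.15457,,,,


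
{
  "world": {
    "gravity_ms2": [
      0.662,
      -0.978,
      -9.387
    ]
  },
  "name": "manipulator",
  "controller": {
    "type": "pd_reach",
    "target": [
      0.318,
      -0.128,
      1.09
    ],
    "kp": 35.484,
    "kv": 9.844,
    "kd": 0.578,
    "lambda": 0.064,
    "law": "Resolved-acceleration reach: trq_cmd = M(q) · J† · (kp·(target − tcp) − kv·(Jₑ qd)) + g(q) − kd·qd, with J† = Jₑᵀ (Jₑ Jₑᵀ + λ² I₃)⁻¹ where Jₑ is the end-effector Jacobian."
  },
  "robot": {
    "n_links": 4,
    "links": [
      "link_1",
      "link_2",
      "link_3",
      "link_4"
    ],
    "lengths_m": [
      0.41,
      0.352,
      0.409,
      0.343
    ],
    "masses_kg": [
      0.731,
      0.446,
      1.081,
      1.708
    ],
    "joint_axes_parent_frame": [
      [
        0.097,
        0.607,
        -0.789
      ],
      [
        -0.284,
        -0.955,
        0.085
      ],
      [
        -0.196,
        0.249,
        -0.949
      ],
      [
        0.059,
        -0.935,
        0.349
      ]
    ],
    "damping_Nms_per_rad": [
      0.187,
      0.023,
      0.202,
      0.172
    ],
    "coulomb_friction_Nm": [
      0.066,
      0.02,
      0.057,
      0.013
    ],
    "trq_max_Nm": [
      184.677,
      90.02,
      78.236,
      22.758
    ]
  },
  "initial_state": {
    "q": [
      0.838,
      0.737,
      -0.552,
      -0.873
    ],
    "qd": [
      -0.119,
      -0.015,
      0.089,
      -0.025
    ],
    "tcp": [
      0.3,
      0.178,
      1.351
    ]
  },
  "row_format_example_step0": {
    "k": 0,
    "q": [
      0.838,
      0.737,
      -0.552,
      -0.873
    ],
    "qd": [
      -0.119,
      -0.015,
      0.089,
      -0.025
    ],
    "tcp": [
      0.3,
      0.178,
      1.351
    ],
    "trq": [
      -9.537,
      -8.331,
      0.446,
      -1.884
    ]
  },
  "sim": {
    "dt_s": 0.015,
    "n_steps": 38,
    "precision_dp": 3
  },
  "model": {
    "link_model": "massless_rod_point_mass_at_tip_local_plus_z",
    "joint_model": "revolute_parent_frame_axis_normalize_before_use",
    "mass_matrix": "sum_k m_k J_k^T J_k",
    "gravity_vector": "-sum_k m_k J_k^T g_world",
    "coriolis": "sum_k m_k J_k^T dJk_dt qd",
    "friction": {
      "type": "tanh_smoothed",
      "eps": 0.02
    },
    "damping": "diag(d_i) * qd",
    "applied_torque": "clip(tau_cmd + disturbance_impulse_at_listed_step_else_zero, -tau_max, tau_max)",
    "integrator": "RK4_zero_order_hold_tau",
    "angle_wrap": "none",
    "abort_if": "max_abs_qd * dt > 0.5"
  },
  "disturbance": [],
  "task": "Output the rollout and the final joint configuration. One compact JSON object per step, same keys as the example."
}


{"k":1,"q":[0.833,0.735,-0.551,-0.882],"qd":[-0.506,-0.202,0.05,-1.174],"tcp":[0.299,0.177,1.351],"trq":[-9.378,-6.93,0.343,-0.576]}
{"k":2,"q":[0.823,0.731,-0.55,-0.906],"qd":[-0.805,-0.355,0.118,-1.962],"tcp":[0.299,0.174,1.349],"trq":[-8.729,-5.87,0.302,0.347]}
{"k":3,"q":[0.81,0.725,-0.547,-0.939],"qd":[-1.026,-0.475,0.225,-2.476],"tcp":[0.298,0.17,1.346],"trq":[-7.751,-5.131,0.307,1.004]}
{"k":4,"q":[0.793,0.717,-0.543,-0.978],"qd":[-1.178,-0.568,0.335,-2.786],"tcp":[0.298,0.165,1.342],"trq":[-6.632,-4.637,0.333,1.485]}
{"k":5,"q":[0.775,0.708,-0.537,-1.021],"qd":[-1.273,-0.637,0.432,-2.948],"tcp":[0.297,0.158,1.338],"trq":[-5.534,-4.293,0.361,1.856]}
{"k":6,"q":[0.755,0.698,-0.53,-1.066],"qd":[-1.323,-0.686,0.511,-3.007],"tcp":[0.297,0.151,1.334],"trq":[-4.565,-4.021,0.376,2.16]}
{"k":7,"q":[0.735,0.688,-0.522,-1.111],"qd":[-1.338,-0.719,0.574,-2.997],"tcp":[0.296,0.144,1.329],"trq":[-3.778,-3.766,0.37,2.425]}
{"k":8,"q":[0.715,0.677,-0.513,-1.156],"qd":[-1.328,-0.739,0.621,-2.942],"tcp":[0.295,0.135,1.323],"trq":[-3.186,-3.498,0.342,2.667]}
{"k":9,"q":[0.696,0.666,-0.503,-1.199],"qd":[-1.299,-0.75,0.655,-2.859],"tcp":[0.295,0.127,1.318],"trq":[-2.78,-3.202,0.295,2.897]}
{"k":10,"q":[0.677,0.654,-0.493,-1.241],"qd":[-1.256,-0.752,0.679,-2.76],"tcp":[0.294,0.118,1.312],"trq":[-2.535,-2.875,0.231,3.118]}
{"k":11,"q":[0.658,0.643,-0.483,-1.282],"qd":[-1.204,-0.748,0.694,-2.652],"tcp":[0.293,0.109,1.306],"trq":[-2.428,-2.519,0.155,3.331]}
{"k":12,"q":[0.64,0.632,-0.472,-1.321],"qd":[-1.146,-0.739,0.702,-2.542],"tcp":[0.293,0.1,1.3],"trq":[-2.431,-2.14,0.071,3.535]}
{"k":13,"q":[0.624,0.621,-0.462,-1.358],"qd":[-1.084,-0.727,0.703,-2.431],"tcp":[0.293,0.091,1.294],"trq":[-2.52,-1.742,-0.017,3.731]}
{"k":14,"q":[0.608,0.61,-0.451,-1.394],"qd":[-1.02,-0.711,0.698,-2.323],"tcp":[0.293,0.083,1.287],"trq":[-2.677,-1.333,-0.108,3.917]}
{"k":15,"q":[0.593,0.6,-0.441,-1.428],"qd":[-0.956,-0.694,0.689,-2.217],"tcp":[0.293,0.074,1.281],"trq":[-2.882,-0.918,-0.198,4.091]}
{"k":16,"q":[0.579,0.589,-0.431,-1.46],"qd":[-0.891,-0.675,0.676,-2.115],"tcp":[0.293,0.065,1.275],"trq":[-3.122,-0.502,-0.286,4.253]}
{"k":17,"q":[0.566,0.579,-0.421,-1.491],"qd":[-0.828,-0.655,0.659,-2.017],"tcp":[0.293,0.057,1.268],"trq":[-3.385,-0.09,-0.371,4.402]}
{"k":18,"q":[0.555,0.57,-0.411,-1.521],"qd":[-0.767,-0.634,0.641,-1.923],"tcp":[0.294,0.049,1.262],"trq":[-3.661,0.316,-0.45,4.537]}
{"k":19,"q":[0.543,0.56,-0.401,-1.549],"qd":[-0.708,-0.614,0.62,-1.833],"tcp":[0.294,0.041,1.256],"trq":[-3.943,0.712,-0.525,4.658]}
{"k":20,"q":[0.533,0.551,-0.392,-1.576],"qd":[-0.651,-0.593,0.597,-1.746],"tcp":[0.295,0.033,1.249],"trq":[-4.226,1.095,-0.593,4.766]}
{"k":21,"q":[0.524,0.543,-0.383,-1.601],"qd":[-0.598,-0.572,0.574,-1.664],"tcp":[0.296,0.025,1.243],"trq":[-4.503,1.464,-0.656,4.86]}
{"k":22,"q":[0.515,0.534,-0.375,-1.625],"qd":[-0.547,-0.551,0.55,-1.584],"tcp":[0.297,0.018,1.237],"trq":[-4.772,1.817,-0.713,4.941]}
{"k":23,"q":[0.508,0.526,-0.367,-1.649],"qd":[-0.499,-0.53,0.526,-1.508],"tcp":[0.298,0.011,1.231],"trq":[-5.031,2.153,-0.764,5.01]}
{"k":24,"q":[0.5,0.518,-0.359,-1.671],"qd":[-0.455,-0.51,0.502,-1.436],"tcp":[0.299,0.004,1.225],"trq":[-5.276,2.471,-0.809,5.067]}
{"k":25,"q":[0.494,0.511,-0.352,-1.692],"qd":[-0.413,-0.49,0.478,-1.366],"tcp":[0.3,-0.003,1.22],"trq":[-5.507,2.771,-0.848,5.114]}
{"k":26,"q":[0.488,0.504,-0.345,-1.712],"qd":[-0.374,-0.47,0.454,-1.3],"tcp":[0.301,-0.009,1.214],"trq":[-5.724,3.052,-0.882,5.151]}
{"k":27,"q":[0.483,0.497,-0.338,-1.731],"qd":[-0.338,-0.451,0.431,-1.236],"tcp":[0.302,-0.015,1.209],"trq":[-5.925,3.313,-0.912,5.179]}
{"k":28,"q":[0.478,0.49,-0.332,-1.749],"qd":[-0.305,-0.431,0.408,-1.176],"tcp":[0.303,-0.021,1.203],"trq":[-6.11,3.557,-0.936,5.198]}
{"k":29,"q":[0.474,0.484,-0.326,-1.766],"qd":[-0.274,-0.412,0.386,-1.117],"tcp":[0.304,-0.027,1.198],"trq":[-6.28,3.781,-0.957,5.211]}
{"k":30,"q":[0.47,0.478,-0.32,-1.782],"qd":[-0.245,-0.394,0.365,-1.062],"tcp":[0.306,-0.032,1.193],"trq":[-6.434,3.988,-0.974,5.217]}
{"k":31,"q":[0.466,0.472,-0.315,-1.798],"qd":[-0.219,-0.375,0.345,-1.009],"tcp":[0.307,-0.038,1.188],"trq":[-6.574,4.177,-0.987,5.217]}
{"k":32,"q":[0.463,0.467,-0.31,-1.813],"qd":[-0.195,-0.357,0.325,-0.959],"tcp":[0.308,-0.043,1.184],"trq":[-6.7,4.349,-0.996,5.212]}
{"k":33,"q":[0.46,0.461,-0.305,-1.827],"qd":[-0.172,-0.34,0.306,-0.911],"tcp":[0.309,-0.047,1.179],"trq":[-6.811,4.505,-1.003,5.203]}
{"k":34,"q":[0.458,0.456,-0.301,-1.84],"qd":[-0.152,-0.322,0.288,-0.865],"tcp":[0.31,-0.052,1.175],"trq":[-6.91,4.645,-1.008,5.19]}
{"k":35,"q":[0.456,0.452,-0.297,-1.853],"qd":[-0.134,-0.305,0.271,-0.822],"tcp":[0.311,-0.056,1.171],"trq":[-6.997,4.771,-1.01,5.175]}
{"k":36,"q":[0.454,0.447,-0.293,-1.865],"qd":[-0.117,-0.288,0.255,-0.781],"tcp":[0.312,-0.06,1.167],"trq":[-7.071,4.882,-1.01,5.156]}
{"k":37,"q":[0.452,0.443,-0.289,-1.876],"qd":[-0.101,-0.272,0.239,-0.742],"tcp":[0.313,-0.064,1.163],"trq":[-7.135,4.981,-1.008,5.136]}
{"k":38,"q":[0.451,0.439,-0.285,-1.887],"qd":[-0.087,-0.256,0.225,-0.705],"tcp":[0.314,-0.068,1.16]}
{"summary": "final q (rad): 0.451 0.439 -0.285 -1.887"}


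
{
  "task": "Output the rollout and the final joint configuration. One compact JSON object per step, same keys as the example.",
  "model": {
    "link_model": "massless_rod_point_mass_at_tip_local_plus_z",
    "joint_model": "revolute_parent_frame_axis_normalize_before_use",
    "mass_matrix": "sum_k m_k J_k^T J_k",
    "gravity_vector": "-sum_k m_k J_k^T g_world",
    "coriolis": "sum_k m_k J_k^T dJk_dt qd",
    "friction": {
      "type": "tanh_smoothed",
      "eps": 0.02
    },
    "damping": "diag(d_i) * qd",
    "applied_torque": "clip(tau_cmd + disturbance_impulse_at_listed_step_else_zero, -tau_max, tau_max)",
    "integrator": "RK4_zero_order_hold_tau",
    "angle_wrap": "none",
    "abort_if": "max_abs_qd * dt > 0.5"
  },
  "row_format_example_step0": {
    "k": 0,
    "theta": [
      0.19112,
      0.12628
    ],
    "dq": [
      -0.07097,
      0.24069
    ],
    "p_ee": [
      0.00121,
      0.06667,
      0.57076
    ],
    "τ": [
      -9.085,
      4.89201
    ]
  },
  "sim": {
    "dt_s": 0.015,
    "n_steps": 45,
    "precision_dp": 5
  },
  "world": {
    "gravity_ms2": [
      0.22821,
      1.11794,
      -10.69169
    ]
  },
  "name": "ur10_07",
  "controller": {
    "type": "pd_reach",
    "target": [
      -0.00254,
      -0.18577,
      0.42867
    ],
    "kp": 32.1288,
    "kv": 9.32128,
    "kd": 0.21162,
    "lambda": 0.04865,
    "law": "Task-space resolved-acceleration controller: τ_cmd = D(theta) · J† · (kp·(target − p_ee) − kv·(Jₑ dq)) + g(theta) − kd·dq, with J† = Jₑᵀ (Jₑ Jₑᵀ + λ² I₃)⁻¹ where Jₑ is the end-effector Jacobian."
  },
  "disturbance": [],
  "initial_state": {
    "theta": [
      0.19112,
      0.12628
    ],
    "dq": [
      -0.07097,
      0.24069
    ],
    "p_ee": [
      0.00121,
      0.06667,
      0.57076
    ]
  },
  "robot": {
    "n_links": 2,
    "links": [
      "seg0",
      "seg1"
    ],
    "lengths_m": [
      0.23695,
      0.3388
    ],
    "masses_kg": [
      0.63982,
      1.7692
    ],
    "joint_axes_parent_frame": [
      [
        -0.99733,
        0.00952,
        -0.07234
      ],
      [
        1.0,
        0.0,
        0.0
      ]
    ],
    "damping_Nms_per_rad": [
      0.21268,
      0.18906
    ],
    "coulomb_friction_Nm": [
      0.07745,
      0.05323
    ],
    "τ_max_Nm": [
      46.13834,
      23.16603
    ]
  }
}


{"k":1,"theta":[0.19035,0.13245],"dq":[-0.03781,0.56985],"p_ee":[0.00117,0.06414,0.57093],"\u03c4":[-8.06328,4.23395]}
{"k":2,"theta":[0.18961,0.14239],"dq":[-0.06204,0.75417],"p_ee":[0.00112,0.06036,0.57116],"\u03c4":[-7.12433,3.65741]}
{"k":3,"theta":[0.18839,0.15459],"dq":[-0.10056,0.87539],"p_ee":[0.00105,0.05553,0.57139],"\u03c4":[-6.26377,3.13699]}
{"k":4,"theta":[0.18659,0.16837],"dq":[-0.13805,0.96535],"p_ee":[0.00097,0.04984,0.57161],"\u03c4":[-5.47626,2.66067]}
{"k":5,"theta":[0.18426,0.18335],"dq":[-0.16926,1.03742],"p_ee":[0.00088,0.04344,0.57176],"\u03c4":[-4.75643,2.22166]}
{"k":6,"theta":[0.18153,0.19932],"dq":[-0.19313,1.09705],"p_ee":[0.00079,0.03647,0.57182],"\u03c4":[-4.09906,1.81551]}
{"k":7,"theta":[0.17848,0.2161],"dq":[-0.21019,1.14654],"p_ee":[0.00069,0.02905,0.57176],"\u03c4":[-3.4991,1.43888]}
{"k":8,"theta":[0.17522,0.23355],"dq":[-0.22143,1.187],"p_ee":[0.00059,0.02129,0.57156],"\u03c4":[-2.95172,1.089]}
{"k":9,"theta":[0.17182,0.25154],"dq":[-0.22789,1.21915],"p_ee":[0.00049,0.01327,0.57119],"\u03c4":[-2.4523,0.76345]}
{"k":10,"theta":[0.16836,0.26995],"dq":[-0.23049,1.24361],"p_ee":[0.00039,0.00509,0.57065],"\u03c4":[-1.99649,0.46006]}
{"k":11,"theta":[0.16488,0.28868],"dq":[-0.22999,1.26102],"p_ee":[0.00029,-0.0032,0.56994],"\u03c4":[-1.58022,0.1769]}
{"k":12,"theta":[0.16143,0.30762],"dq":[-0.22701,1.27207],"p_ee":[0.0002,-0.01152,0.56905],"\u03c4":[-1.19976,-0.08778]}
{"k":13,"theta":[0.15803,0.32668],"dq":[-0.222,1.27746],"p_ee":[0.00011,-0.01982,0.56798],"\u03c4":[-0.85167,-0.33555]}
{"k":14,"theta":[0.15472,0.34579],"dq":[-0.21533,1.2779],"p_ee":[3e-05,-0.02806,0.56674],"\u03c4":[-0.53289,-0.56778]}
{"k":15,"theta":[0.15152,0.36487],"dq":[-0.20727,1.27408],"p_ee":[-5e-05,-0.03619,0.56534],"\u03c4":[-0.24067,-0.7857]}
{"k":16,"theta":[0.14846,0.38386],"dq":[-0.19802,1.26664],"p_ee":[-0.00013,-0.0442,0.56378],"\u03c4":[0.02741,-0.9904]}
{"k":17,"theta":[0.14554,0.40273],"dq":[-0.18775,1.25619],"p_ee":[-0.0002,-0.05203,0.56208],"\u03c4":[0.2735,-1.18282]}
{"k":18,"theta":[0.14278,0.42142],"dq":[-0.1766,1.24326],"p_ee":[-0.00027,-0.05968,0.56025],"\u03c4":[0.49949,-1.36381]}
{"k":19,"theta":[0.14019,0.4399],"dq":[-0.16468,1.22832],"p_ee":[-0.00034,-0.06712,0.5583],"\u03c4":[0.70702,-1.53412]}
{"k":20,"theta":[0.13779,0.45815],"dq":[-0.15211,1.21177],"p_ee":[-0.0004,-0.07435,0.55624],"\u03c4":[0.89756,-1.69442]}
{"k":21,"theta":[0.13558,0.47614],"dq":[-0.13898,1.19396],"p_ee":[-0.00046,-0.08133,0.55409],"\u03c4":[1.07242,-1.8453]}
{"k":22,"theta":[0.13358,0.49386],"dq":[-0.12538,1.17519],"p_ee":[-0.00051,-0.08808,0.55186],"\u03c4":[1.23275,-1.98734]}
{"k":23,"theta":[0.13178,0.51129],"dq":[-0.11141,1.1557],"p_ee":[-0.00056,-0.09457,0.54956],"\u03c4":[1.37959,-2.12101]}
{"k":24,"theta":[0.13019,0.52843],"dq":[-0.09716,1.13568],"p_ee":[-0.00061,-0.10081,0.5472],"\u03c4":[1.5139,-2.2468]}
{"k":25,"theta":[0.12882,0.54527],"dq":[-0.08271,1.11532],"p_ee":[-0.00066,-0.10679,0.54479],"\u03c4":[1.63652,-2.36514]}
{"k":26,"theta":[0.12767,0.5618],"dq":[-0.06815,1.09472],"p_ee":[-0.00071,-0.11252,0.54235],"\u03c4":[1.74827,-2.47644]}
{"k":27,"theta":[0.12674,0.57803],"dq":[-0.05359,1.07394],"p_ee":[-0.00075,-0.11799,0.53989],"\u03c4":[1.84991,-2.58107]}
{"k":28,"theta":[0.12603,0.59394],"dq":[-0.03928,1.05282],"p_ee":[-0.00079,-0.1232,0.53741],"\u03c4":[1.94225,-2.67937]}
{"k":29,"theta":[0.12552,0.60953],"dq":[-0.02583,1.03058],"p_ee":[-0.00084,-0.12817,0.53493],"\u03c4":[2.02641,-2.77152]}
{"k":30,"theta":[0.12521,0.62478],"dq":[-0.01455,1.00538],"p_ee":[-0.00088,-0.13288,0.53245],"\u03c4":[2.10414,-2.85754]}
{"k":31,"theta":[0.12504,0.63961],"dq":[-0.00642,0.97595],"p_ee":[-0.00092,-0.13737,0.52998],"\u03c4":[2.17722,-2.93755]}
{"k":32,"theta":[0.12497,0.65398],"dq":[-0.00063,0.94376],"p_ee":[-0.00096,-0.14162,0.52754],"\u03c4":[2.24615,-3.01221]}
{"k":33,"theta":[0.12498,0.66786],"dq":[0.00411,0.91099],"p_ee":[-0.001,-0.14566,0.52514],"\u03c4":[2.31069,-3.08224]}
{"k":34,"theta":[0.12507,0.68126],"dq":[0.00853,0.87885],"p_ee":[-0.00103,-0.14948,0.52278],"\u03c4":[2.3707,-3.14811]}
{"k":35,"theta":[0.12522,0.69418],"dq":[0.01304,0.84796],"p_ee":[-0.00107,-0.15311,0.52047],"\u03c4":[2.42615,-3.21017]}
{"k":36,"theta":[0.12544,0.70666],"dq":[0.01787,0.8187],"p_ee":[-0.00111,-0.15654,0.5182],"\u03c4":[2.47704,-3.26867]}
{"k":37,"theta":[0.12574,0.71871],"dq":[0.02321,0.79134],"p_ee":[-0.00114,-0.15978,0.51599],"\u03c4":[2.52334,-3.32385]}
{"k":38,"theta":[0.12612,0.73037],"dq":[0.02919,0.76605],"p_ee":[-0.00117,-0.16285,0.51382],"\u03c4":[2.56503,-3.37592]}
{"k":39,"theta":[0.1266,0.74167],"dq":[0.03586,0.74287],"p_ee":[-0.00121,-0.16574,0.51171],"\u03c4":[2.60213,-3.42506]}
{"k":40,"theta":[0.12718,0.75263],"dq":[0.04316,0.72169],"p_ee":[-0.00124,-0.16847,0.50964],"\u03c4":[2.63473,-3.4714]}
{"k":41,"theta":[0.12788,0.76329],"dq":[0.05095,0.70226],"p_ee":[-0.00127,-0.17103,0.50763],"\u03c4":[2.66301,-3.51507]}
{"k":42,"theta":[0.12869,0.77367],"dq":[0.05905,0.68429],"p_ee":[-0.00131,-0.17344,0.50567],"\u03c4":[2.68725,-3.55618]}
{"k":43,"theta":[0.12963,0.78379],"dq":[0.06726,0.66747],"p_ee":[-0.00134,-0.17569,0.50376],"\u03c4":[2.70775,-3.59483]}
{"k":44,"theta":[0.13069,0.79367],"dq":[0.07543,0.65155],"p_ee":[-0.00138,-0.17781,0.5019],"\u03c4":[2.72482,-3.63114]}
{"k":45,"theta":[0.13188,0.80331],"dq":[0.08341,0.63635],"p_ee":[-0.00141,-0.17978,0.50009]}
{"summary": "final theta (rad): 0.13188 0.80331"}


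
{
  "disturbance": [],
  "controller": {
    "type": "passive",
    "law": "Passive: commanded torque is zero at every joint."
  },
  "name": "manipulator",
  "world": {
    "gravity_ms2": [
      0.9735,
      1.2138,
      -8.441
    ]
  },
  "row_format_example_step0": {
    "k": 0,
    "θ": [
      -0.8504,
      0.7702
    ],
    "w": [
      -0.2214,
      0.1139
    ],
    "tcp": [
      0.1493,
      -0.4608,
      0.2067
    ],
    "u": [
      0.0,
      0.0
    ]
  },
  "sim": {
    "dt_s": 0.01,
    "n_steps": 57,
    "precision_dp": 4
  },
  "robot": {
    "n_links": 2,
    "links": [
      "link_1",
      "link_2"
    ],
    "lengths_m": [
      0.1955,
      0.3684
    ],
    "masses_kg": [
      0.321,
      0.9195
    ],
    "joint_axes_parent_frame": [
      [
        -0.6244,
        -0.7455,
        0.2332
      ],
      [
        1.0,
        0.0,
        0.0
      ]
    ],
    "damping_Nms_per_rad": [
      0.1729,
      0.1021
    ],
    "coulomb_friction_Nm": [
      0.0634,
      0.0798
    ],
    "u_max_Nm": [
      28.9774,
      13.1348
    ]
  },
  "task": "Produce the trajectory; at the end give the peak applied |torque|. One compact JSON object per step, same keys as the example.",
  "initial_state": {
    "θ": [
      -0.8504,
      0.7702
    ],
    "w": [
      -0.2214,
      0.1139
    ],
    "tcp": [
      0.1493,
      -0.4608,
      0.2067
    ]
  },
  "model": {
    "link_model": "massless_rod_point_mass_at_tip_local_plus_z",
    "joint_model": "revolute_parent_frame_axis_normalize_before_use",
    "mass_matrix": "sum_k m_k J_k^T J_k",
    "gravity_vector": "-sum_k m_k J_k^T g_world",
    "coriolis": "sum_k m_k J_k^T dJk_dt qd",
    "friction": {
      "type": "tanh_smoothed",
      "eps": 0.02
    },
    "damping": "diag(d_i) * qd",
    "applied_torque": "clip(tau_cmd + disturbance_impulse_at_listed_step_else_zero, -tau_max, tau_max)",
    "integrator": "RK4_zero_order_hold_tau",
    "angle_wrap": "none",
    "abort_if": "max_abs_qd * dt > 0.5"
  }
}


{"k":1,"\u03b8":[-0.8535,0.7713],"w":[-0.4016,0.1025],"tcp":[0.1492,-0.4614,0.2052],"u":[0.0,0.0]}
{"k":2,"\u03b8":[-0.8584,0.7722],"w":[-0.5808,0.091],"tcp":[0.1492,-0.4622,0.2029],"u":[0.0,0.0]}
{"k":3,"\u03b8":[-0.8651,0.7731],"w":[-0.7595,0.0783],"tcp":[0.1493,-0.4634,0.2],"u":[0.0,0.0]}
{"k":4,"\u03b8":[-0.8736,0.7738],"w":[-0.9388,0.063],"tcp":[0.1495,-0.4648,0.1964],"u":[0.0,0.0]}
{"k":5,"\u03b8":[-0.8839,0.7743],"w":[-1.119,0.0442],"tcp":[0.1497,-0.4665,0.1921],"u":[0.0,0.0]}
{"k":6,"\u03b8":[-0.896,0.7747],"w":[-1.3005,0.0216],"tcp":[0.1501,-0.4683,0.1871],"u":[0.0,0.0]}
{"k":7,"\u03b8":[-0.9099,0.7748],"w":[-1.4807,-0.0007],"tcp":[0.1504,-0.4704,0.1815],"u":[0.0,0.0]}
{"k":8,"\u03b8":[-0.9256,0.7747],"w":[-1.6576,-0.0191],"tcp":[0.1508,-0.4727,0.1751],"u":[0.0,0.0]}
{"k":9,"\u03b8":[-0.9431,0.7744],"w":[-1.835,-0.0403],"tcp":[0.1512,-0.4752,0.1681],"u":[0.0,0.0]}
{"k":10,"\u03b8":[-0.9623,0.7738],"w":[-2.0161,-0.0696],"tcp":[0.1515,-0.4778,0.1603],"u":[0.0,0.0]}
{"k":11,"\u03b8":[-0.9834,0.773],"w":[-2.2016,-0.1092],"tcp":[0.1518,-0.4806,0.1519],"u":[0.0,0.0]}
{"k":12,"\u03b8":[-1.0064,0.7716],"w":[-2.3918,-0.16],"tcp":[0.1521,-0.4834,0.1427],"u":[0.0,0.0]}
{"k":13,"\u03b8":[-1.0313,0.7697],"w":[-2.5866,-0.2229],"tcp":[0.1523,-0.4863,0.1328],"u":[0.0,0.0]}
{"k":14,"\u03b8":[-1.0581,0.7671],"w":[-2.7859,-0.2986],"tcp":[0.1525,-0.4893,0.1223],"u":[0.0,0.0]}
{"k":15,"\u03b8":[-1.087,0.7637],"w":[-2.9891,-0.3877],"tcp":[0.1526,-0.4923,0.111],"u":[0.0,0.0]}
{"k":16,"\u03b8":[-1.1179,0.7593],"w":[-3.1958,-0.4906],"tcp":[0.1527,-0.4953,0.099],"u":[0.0,0.0]}
{"k":17,"\u03b8":[-1.1509,0.7538],"w":[-3.4052,-0.6078],"tcp":[0.1527,-0.4982,0.0863],"u":[0.0,0.0]}
{"k":18,"\u03b8":[-1.186,0.7471],"w":[-3.6162,-0.7394],"tcp":[0.1526,-0.501,0.073],"u":[0.0,0.0]}
{"k":19,"\u03b8":[-1.2232,0.739],"w":[-3.8279,-0.8855],"tcp":[0.1524,-0.5037,0.0589],"u":[0.0,0.0]}
{"k":20,"\u03b8":[-1.2626,0.7294],"w":[-4.0387,-1.0458],"tcp":[0.1521,-0.5062,0.0441],"u":[0.0,0.0]}
{"k":21,"\u03b8":[-1.304,0.718],"w":[-4.2473,-1.2199],"tcp":[0.1518,-0.5085,0.0287],"u":[0.0,0.0]}
{"k":22,"\u03b8":[-1.3475,0.7049],"w":[-4.4521,-1.4072],"tcp":[0.1513,-0.5105,0.0125],"u":[0.0,0.0]}
{"k":23,"\u03b8":[-1.393,0.6899],"w":[-4.6515,-1.6067],"tcp":[0.1508,-0.5121,-0.0042],"u":[0.0,0.0]}
{"k":24,"\u03b8":[-1.4405,0.6727],"w":[-4.8437,-1.8173],"tcp":[0.1502,-0.5134,-0.0217],"u":[0.0,0.0]}
{"k":25,"\u03b8":[-1.4899,0.6535],"w":[-5.0272,-2.0377],"tcp":[0.1494,-0.5142,-0.0398],"u":[0.0,0.0]}
{"k":26,"\u03b8":[-1.541,0.632],"w":[-5.2005,-2.2663],"tcp":[0.1486,-0.5145,-0.0584],"u":[0.0,0.0]}
{"k":27,"\u03b8":[-1.5938,0.6081],"w":[-5.3622,-2.5013],"tcp":[0.1476,-0.5141,-0.0777],"u":[0.0,0.0]}
{"k":28,"\u03b8":[-1.6482,0.5819],"w":[-5.5112,-2.7407],"tcp":[0.1465,-0.5131,-0.0976],"u":[0.0,0.0]}
{"k":29,"\u03b8":[-1.704,0.5533],"w":[-5.6469,-2.9826],"tcp":[0.1453,-0.5114,-0.1179],"u":[0.0,0.0]}
{"k":30,"\u03b8":[-1.7611,0.5223],"w":[-5.7686,-3.2248],"tcp":[0.1439,-0.5087,-0.1388],"u":[0.0,0.0]}
{"k":31,"\u03b8":[-1.8194,0.4888],"w":[-5.8762,-3.4652],"tcp":[0.1424,-0.5052,-0.16],"u":[0.0,0.0]}
{"k":32,"\u03b8":[-1.8786,0.453],"w":[-5.9699,-3.7015],"tcp":[0.1407,-0.5007,-0.1817],"u":[0.0,0.0]}
{"k":33,"\u03b8":[-1.9387,0.4148],"w":[-6.0501,-3.9315],"tcp":[0.1388,-0.495,-0.2036],"u":[0.0,0.0]}
{"k":34,"\u03b8":[-1.9996,0.3744],"w":[-6.1178,-4.1532],"tcp":[0.1367,-0.4882,-0.2257],"u":[0.0,0.0]}
{"k":35,"\u03b8":[-2.061,0.3318],"w":[-6.1738,-4.3644],"tcp":[0.1344,-0.4802,-0.248],"u":[0.0,0.0]}
{"k":36,"\u03b8":[-2.123,0.2871],"w":[-6.2194,-4.5633],"tcp":[0.1317,-0.4709,-0.2702],"u":[0.0,0.0]}
{"k":37,"\u03b8":[-2.1854,0.2406],"w":[-6.2558,-4.7478],"tcp":[0.1288,-0.4602,-0.2923],"u":[0.0,0.0]}
{"k":38,"\u03b8":[-2.2481,0.1922],"w":[-6.2845,-4.9161],"tcp":[0.1256,-0.4481,-0.3142],"u":[0.0,0.0]}
{"k":39,"\u03b8":[-2.311,0.1423],"w":[-6.3068,-5.0667],"tcp":[0.122,-0.4347,-0.3357],"u":[0.0,0.0]}
{"k":40,"\u03b8":[-2.3742,0.091],"w":[-6.324,-5.1978],"tcp":[0.118,-0.4198,-0.3567],"u":[0.0,0.0]}
{"k":41,"\u03b8":[-2.4375,0.0384],"w":[-6.3374,-5.3079],"tcp":[0.1136,-0.4036,-0.377],"u":[0.0,0.0]}
{"k":42,"\u03b8":[-2.5009,-0.0151],"w":[-6.348,-5.3957],"tcp":[0.1088,-0.3859,-0.3965],"u":[0.0,0.0]}
{"k":43,"\u03b8":[-2.5645,-0.0694],"w":[-6.3567,-5.4598],"tcp":[0.1034,-0.367,-0.415],"u":[0.0,0.0]}
{"k":44,"\u03b8":[-2.6281,-0.1242],"w":[-6.3641,-5.499],"tcp":[0.0976,-0.3469,-0.4325],"u":[0.0,0.0]}
{"k":45,"\u03b8":[-2.6917,-0.1793],"w":[-6.3706,-5.5122],"tcp":[0.0913,-0.3256,-0.4487],"u":[0.0,0.0]}
{"k":46,"\u03b8":[-2.7555,-0.2344],"w":[-6.3763,-5.4984],"tcp":[0.0844,-0.3034,-0.4636],"u":[0.0,0.0]}
{"k":47,"\u03b8":[-2.8193,-0.2892],"w":[-6.381,-5.457],"tcp":[0.077,-0.2802,-0.477],"u":[0.0,0.0]}
{"k":48,"\u03b8":[-2.8831,-0.3434],"w":[-6.3844,-5.3872],"tcp":[0.069,-0.2564,-0.489],"u":[0.0,0.0]}
{"k":49,"\u03b8":[-2.9469,-0.3968],"w":[-6.3855,-5.2886],"tcp":[0.0605,-0.2319,-0.4993],"u":[0.0,0.0]}
{"k":50,"\u03b8":[-3.0108,-0.4491],"w":[-6.3832,-5.1611],"tcp":[0.0515,-0.2071,-0.5081],"u":[0.0,0.0]}
{"k":51,"\u03b8":[-3.0746,-0.5],"w":[-6.3763,-5.0048],"tcp":[0.042,-0.182,-0.5152],"u":[0.0,0.0]}
{"k":52,"\u03b8":[-3.1383,-0.5491],"w":[-6.3629,-4.82],"tcp":[0.032,-0.1568,-0.5208],"u":[0.0,0.0]}
{"k":53,"\u03b8":[-3.2018,-0.5963],"w":[-6.3413,-4.6075],"tcp":[0.0215,-0.1318,-0.5247],"u":[0.0,0.0]}
{"k":54,"\u03b8":[-3.2651,-0.6412],"w":[-6.3094,-4.3685],"tcp":[0.0106,-0.1069,-0.5271],"u":[0.0,0.0]}
{"k":55,"\u03b8":[-3.328,-0.6836],"w":[-6.265,-4.1044],"tcp":[-0.0007,-0.0824,-0.528],"u":[0.0,0.0]}
{"k":56,"\u03b8":[-3.3903,-0.7232],"w":[-6.2062,-3.8174],"tcp":[-0.0123,-0.0585,-0.5276],"u":[0.0,0.0]}
{"k":57,"\u03b8":[-3.452,-0.7598],"w":[-6.1308,-3.5098],"tcp":[-0.0243,-0.0351,-0.5259]}
{"summary": "max |u| (N\u00b7m): 0.0000"}


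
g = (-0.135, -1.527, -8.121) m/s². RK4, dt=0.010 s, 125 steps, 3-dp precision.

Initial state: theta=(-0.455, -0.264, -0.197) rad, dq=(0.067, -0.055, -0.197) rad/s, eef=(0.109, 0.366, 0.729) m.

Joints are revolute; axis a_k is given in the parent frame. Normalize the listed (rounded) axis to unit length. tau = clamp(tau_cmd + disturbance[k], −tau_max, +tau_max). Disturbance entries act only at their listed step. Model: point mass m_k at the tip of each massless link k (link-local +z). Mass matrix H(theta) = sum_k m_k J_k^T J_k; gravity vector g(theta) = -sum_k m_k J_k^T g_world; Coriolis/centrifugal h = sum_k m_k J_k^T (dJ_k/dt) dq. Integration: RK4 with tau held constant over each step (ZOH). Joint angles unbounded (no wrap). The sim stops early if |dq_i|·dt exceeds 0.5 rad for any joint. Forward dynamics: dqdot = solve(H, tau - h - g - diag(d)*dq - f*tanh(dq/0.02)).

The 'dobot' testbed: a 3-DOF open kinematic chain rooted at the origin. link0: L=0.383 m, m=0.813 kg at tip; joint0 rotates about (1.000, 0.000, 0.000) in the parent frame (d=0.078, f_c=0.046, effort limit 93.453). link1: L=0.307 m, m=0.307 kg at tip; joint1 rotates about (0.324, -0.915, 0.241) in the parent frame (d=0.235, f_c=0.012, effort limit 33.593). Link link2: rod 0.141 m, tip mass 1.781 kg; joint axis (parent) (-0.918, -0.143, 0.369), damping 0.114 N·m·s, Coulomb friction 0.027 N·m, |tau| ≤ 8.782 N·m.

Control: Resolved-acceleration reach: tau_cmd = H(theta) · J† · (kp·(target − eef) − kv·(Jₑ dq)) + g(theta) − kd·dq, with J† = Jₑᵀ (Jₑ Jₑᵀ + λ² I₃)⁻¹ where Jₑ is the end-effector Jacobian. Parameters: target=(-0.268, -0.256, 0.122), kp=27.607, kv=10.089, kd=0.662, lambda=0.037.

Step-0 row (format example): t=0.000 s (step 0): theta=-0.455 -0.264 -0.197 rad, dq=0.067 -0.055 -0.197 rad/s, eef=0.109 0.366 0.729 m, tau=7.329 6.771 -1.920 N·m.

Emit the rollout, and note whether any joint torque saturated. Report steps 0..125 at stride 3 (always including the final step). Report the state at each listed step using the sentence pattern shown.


t=0.030 s (step 3): theta=-0.458 -0.260 -0.245 rad, dq=-0.166 0.285 -1.944 rad/s, eef=0.108 0.363 0.730 m, tau=4.608 5.125 -0.628 N·m.
t=0.060 s (step 6): theta=-0.465 -0.248 -0.309 rad, dq=-0.248 0.525 -2.317 rad/s, eef=0.102 0.358 0.732 m, tau=3.413 4.048 -0.454 N·m.
t=0.090 s (step 9): theta=-0.473 -0.230 -0.383 rad, dq=-0.328 0.698 -2.644 rad/s, eef=0.094 0.354 0.734 m, tau=3.421 3.347 -0.392 N·m.
t=0.120 s (step 12): theta=-0.484 -0.207 -0.466 rad, dq=-0.383 0.826 -2.895 rad/s, eef=0.084 0.350 0.734 m, tau=4.178 2.887 -0.402 N·m.
t=0.150 s (step 15): theta=-0.496 -0.180 -0.556 rad, dq=-0.406 0.928 -3.084 rad/s, eef=0.072 0.345 0.734 m, tau=5.161 2.566 -0.419 N·m.
t=0.180 s (step 18): theta=-0.508 -0.151 -0.651 rad, dq=-0.396 1.016 -3.228 rad/s, eef=0.058 0.339 0.733 m, tau=6.027 2.310 -0.404 N·m.
t=0.210 s (step 21): theta=-0.519 -0.119 -0.749 rad, dq=-0.361 1.099 -3.336 rad/s, eef=0.044 0.332 0.731 m, tau=6.629 2.073 -0.339 N·m.
t=0.240 s (step 24): theta=-0.529 -0.085 -0.851 rad, dq=-0.305 1.186 -3.410 rad/s, eef=0.029 0.323 0.728 m, tau=6.941 1.828 -0.224 N·m.
t=0.270 s (step 27): theta=-0.537 -0.048 -0.953 rad, dq=-0.234 1.281 -3.448 rad/s, eef=0.013 0.312 0.724 m, tau=6.996 1.562 -0.068 N·m.
t=0.300 s (step 30): theta=-0.543 -0.008 -1.057 rad, dq=-0.154 1.389 -3.449 rad/s, eef=-0.004 0.299 0.718 m, tau=6.842 1.269 0.116 N·m.
t=0.330 s (step 33): theta=-0.547 0.035 -1.160 rad, dq=-0.068 1.510 -3.410 rad/s, eef=-0.021 0.284 0.712 m, tau=6.525 0.948 0.318 N·m.
t=0.360 s (step 36): theta=-0.547 0.083 -1.261 rad, dq=0.018 1.647 -3.333 rad/s, eef=-0.039 0.267 0.705 m, tau=6.091 0.602 0.523 N·m.
t=0.390 s (step 39): theta=-0.546 0.134 -1.359 rad, dq=0.102 1.798 -3.217 rad/s, eef=-0.056 0.249 0.696 m, tau=5.581 0.233 0.722 N·m.
t=0.420 s (step 42): theta=-0.541 0.191 -1.454 rad, dq=0.181 1.959 -3.063 rad/s, eef=-0.073 0.228 0.686 m, tau=4.993 -0.151 0.901 N·m.
t=0.450 s (step 45): theta=-0.535 0.252 -1.543 rad, dq=0.254 2.125 -2.878 rad/s, eef=-0.090 0.207 0.676 m, tau=4.341 -0.546 1.057 N·m.
t=0.480 s (step 48): theta=-0.526 0.318 -1.626 rad, dq=0.319 2.289 -2.667 rad/s, eef=-0.107 0.184 0.663 m, tau=3.637 -0.946 1.183 N·m.
t=0.510 s (step 51): theta=-0.516 0.389 -1.703 rad, dq=0.376 2.443 -2.439 rad/s, eef=-0.122 0.161 0.650 m, tau=2.889 -1.345 1.279 N·m.
t=0.540 s (step 54): theta=-0.504 0.464 -1.772 rad, dq=0.424 2.580 -2.199 rad/s, eef=-0.136 0.137 0.636 m, tau=2.103 -1.738 1.345 N·m.
t=0.570 s (step 57): theta=-0.490 0.544 -1.835 rad, dq=0.464 2.694 -1.958 rad/s, eef=-0.149 0.112 0.620 m, tau=1.288 -2.118 1.383 N·m.
t=0.600 s (step 60): theta=-0.476 0.626 -1.890 rad, dq=0.495 2.780 -1.720 rad/s, eef=-0.160 0.087 0.603 m, tau=0.454 -2.481 1.396 N·m.
t=0.630 s (step 63): theta=-0.461 0.710 -1.938 rad, dq=0.517 2.838 -1.490 rad/s, eef=-0.169 0.062 0.585 m, tau=-0.387 -2.821 1.387 N·m.
t=0.660 s (step 66): theta=-0.445 0.796 -1.979 rad, dq=0.530 2.869 -1.271 rad/s, eef=-0.177 0.038 0.567 m, tau=-1.217 -3.137 1.359 N·m.
t=0.690 s (step 69): theta=-0.429 0.882 -2.014 rad, dq=0.531 2.875 -1.063 rad/s, eef=-0.182 0.015 0.548 m, tau=-2.012 -3.424 1.315 N·m.
t=0.720 s (step 72): theta=-0.413 0.968 -2.043 rad, dq=0.518 2.859 -0.867 rad/s, eef=-0.185 -0.007 0.529 m, tau=-2.734 -3.681 1.263 N·m.
t=0.750 s (step 75): theta=-0.398 1.053 -2.067 rad, dq=0.494 2.820 -0.690 rad/s, eef=-0.187 -0.028 0.509 m, tau=-3.322 -3.910 1.210 N·m.
t=0.780 s (step 78): theta=-0.384 1.137 -2.085 rad, dq=0.465 2.748 -0.544 rad/s, eef=-0.187 -0.047 0.490 m, tau=-3.684 -4.111 1.170 N·m.
t=0.810 s (step 81): theta=-0.370 1.217 -2.100 rad, dq=0.451 2.619 -0.452 rad/s, eef=-0.185 -0.064 0.471 m, tau=-3.714 -4.282 1.159 N·m.
t=0.840 s (step 84): theta=-0.356 1.293 -2.113 rad, dq=0.477 2.406 -0.434 rad/s, eef=-0.182 -0.080 0.452 m, tau=-3.369 -4.412 1.185 N·m.
t=0.870 s (step 87): theta=-0.341 1.361 -2.127 rad, dq=0.567 2.096 -0.493 rad/s, eef=-0.177 -0.094 0.435 m, tau=-2.782 -4.483 1.230 N·m.
t=0.900 s (step 90): theta=-0.322 1.418 -2.143 rad, dq=0.723 1.715 -0.590 rad/s, eef=-0.173 -0.108 0.420 m, tau=-2.252 -4.480 1.250 N·m.
t=0.930 s (step 93): theta=-0.297 1.463 -2.162 rad, dq=0.917 1.318 -0.674 rad/s, eef=-0.169 -0.121 0.406 m, tau=-2.043 -4.414 1.205 N·m.
t=0.960 s (step 96): theta=-0.266 1.497 -2.183 rad, dq=1.112 0.955 -0.714 rad/s, eef=-0.165 -0.134 0.393 m, tau=-2.213 -4.316 1.089 N·m.
t=0.990 s (step 99): theta=-0.231 1.521 -2.205 rad, dq=1.279 0.653 -0.713 rad/s, eef=-0.162 -0.148 0.381 m, tau=-2.658 -4.216 0.926 N·m.
t=1.020 s (step 102): theta=-0.190 1.537 -2.226 rad, dq=1.407 0.415 -0.688 rad/s, eef=-0.159 -0.162 0.370 m, tau=-3.243 -4.130 0.745 N·m.
t=1.050 s (step 105): theta=-0.147 1.547 -2.246 rad, dq=1.494 0.233 -0.653 rad/s, eef=-0.158 -0.176 0.359 m, tau=-3.868 -4.063 0.566 N·m.
t=1.080 s (step 108): theta=-0.101 1.552 -2.265 rad, dq=1.544 0.096 -0.619 rad/s, eef=-0.156 -0.191 0.349 m, tau=-4.475 -4.012 0.400 N·m.
t=1.110 s (step 111): theta=-0.054 1.553 -2.283 rad, dq=1.564 -0.004 -0.587 rad/s, eef=-0.156 -0.205 0.338 m, tau=-5.036 -3.974 0.249 N·m.
t=1.140 s (step 114): theta=-0.007 1.552 -2.300 rad, dq=1.558 -0.072 -0.559 rad/s, eef=-0.155 -0.218 0.327 m, tau=-5.542 -3.951 0.112 N·m.
t=1.170 s (step 117): theta=0.039 1.549 -2.317 rad, dq=1.535 -0.123 -0.544 rad/s, eef=-0.155 -0.231 0.317 m, tau=-5.989 -3.927 -0.007 N·m.
t=1.200 s (step 120): theta=0.085 1.545 -2.333 rad, dq=1.501 -0.161 -0.534 rad/s, eef=-0.155 -0.243 0.306 m, tau=-6.382 -3.900 -0.115 N·m.
t=1.230 s (step 123): theta=0.129 1.539 -2.349 rad, dq=1.457 -0.188 -0.529 rad/s, eef=-0.155 -0.255 0.296 m, tau=-6.726 -3.870 -0.213 N·m.
t=1.250 s (step 125): theta=0.158 1.535 -2.359 rad, dq=1.425 -0.201 -0.527 rad/s, eef=-0.156 -0.262 0.289 m.
any joint saturated: no


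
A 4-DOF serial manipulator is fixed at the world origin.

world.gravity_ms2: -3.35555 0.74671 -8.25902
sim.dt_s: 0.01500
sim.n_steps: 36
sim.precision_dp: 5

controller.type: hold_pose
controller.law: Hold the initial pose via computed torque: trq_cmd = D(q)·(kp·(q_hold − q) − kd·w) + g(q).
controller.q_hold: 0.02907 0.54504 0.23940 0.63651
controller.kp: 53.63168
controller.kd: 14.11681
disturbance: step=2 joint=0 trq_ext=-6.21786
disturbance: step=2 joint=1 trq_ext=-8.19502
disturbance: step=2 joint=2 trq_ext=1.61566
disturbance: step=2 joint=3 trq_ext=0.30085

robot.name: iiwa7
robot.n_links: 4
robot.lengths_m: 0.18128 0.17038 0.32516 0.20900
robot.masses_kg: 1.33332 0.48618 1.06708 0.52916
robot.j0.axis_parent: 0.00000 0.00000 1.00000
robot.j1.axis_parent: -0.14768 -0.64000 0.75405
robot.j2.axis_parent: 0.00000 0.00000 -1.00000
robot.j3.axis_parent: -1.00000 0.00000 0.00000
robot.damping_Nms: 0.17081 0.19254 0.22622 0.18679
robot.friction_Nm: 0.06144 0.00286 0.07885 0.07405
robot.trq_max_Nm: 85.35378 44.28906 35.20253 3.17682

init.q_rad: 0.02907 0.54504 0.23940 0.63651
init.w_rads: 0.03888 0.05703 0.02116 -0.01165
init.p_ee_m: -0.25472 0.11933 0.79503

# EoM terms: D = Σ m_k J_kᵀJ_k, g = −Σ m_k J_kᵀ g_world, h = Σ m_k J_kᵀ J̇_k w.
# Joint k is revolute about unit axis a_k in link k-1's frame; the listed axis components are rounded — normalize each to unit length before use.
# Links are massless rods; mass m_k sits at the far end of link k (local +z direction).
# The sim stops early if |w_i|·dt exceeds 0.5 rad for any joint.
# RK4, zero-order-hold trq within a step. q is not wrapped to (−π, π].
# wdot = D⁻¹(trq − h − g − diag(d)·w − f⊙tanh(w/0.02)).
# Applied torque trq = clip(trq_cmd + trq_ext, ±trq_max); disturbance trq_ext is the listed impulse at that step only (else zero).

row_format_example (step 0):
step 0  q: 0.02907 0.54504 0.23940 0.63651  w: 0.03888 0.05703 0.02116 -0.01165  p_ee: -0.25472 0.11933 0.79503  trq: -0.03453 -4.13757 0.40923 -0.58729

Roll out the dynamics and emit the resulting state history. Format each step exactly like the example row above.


step 1  q: 0.02935 0.54569 0.23846 0.63615  w: 0.02751 0.05318 0.07761 0.00021  p_ee: -0.25518 0.11911 0.79492  trq: -0.01006 -4.09889 0.40071 -0.59457
step 2  q: 0.02947 0.54623 0.23785 0.63589  w: 0.02210 0.04520 0.09416 0.01042  p_ee: -0.25553 0.11895 0.79483  trq: -6.21187 -12.26145 2.01096 -0.29869
step 3  q: 0.01901 0.54627 0.24326 0.62734  w: -1.38444 -0.05031 0.60227 -1.08211  p_ee: -0.25379 0.12033 0.79614  trq: 1.32244 -2.27501 0.07573 -0.69508
step 4  q: 0.00153 0.54491 0.24742 0.61521  w: -0.93903 -0.10570 0.16094 -0.54228  p_ee: -0.25070 0.12295 0.79807  trq: 1.03685 -2.58614 0.15186 -0.72157
step 5  q: -0.01005 0.54319 0.24830 0.60971  w: -0.59411 -0.09577 0.19493 -0.18623  p_ee: -0.24841 0.12510 0.79910  trq: 0.81138 -2.83390 0.19202 -0.72546
step 6  q: -0.01724 0.54161 0.24914 0.60840  w: -0.35019 -0.08541 0.17790 0.02367  p_ee: -0.24666 0.12682 0.79957  trq: 0.63311 -3.03406 0.22580 -0.71756
step 7  q: -0.02165 0.54024 0.24943 0.60865  w: -0.20816 -0.06747 0.14535 0.05666  p_ee: -0.24539 0.12807 0.79980  trq: 0.49066 -3.19908 0.25266 -0.68562
step 8  q: -0.02423 0.53915 0.24939 0.60912  w: -0.10675 -0.04887 0.12803 0.05421  p_ee: -0.24452 0.12887 0.79993  trq: 0.37619 -3.33587 0.27410 -0.65441
step 9  q: -0.02547 0.53833 0.24917 0.60953  w: -0.02800 -0.03219 0.12114 0.05107  p_ee: -0.24397 0.12930 0.80001  trq: 0.28433 -3.44973 0.29158 -0.62930
step 10  q: -0.02578 0.53775 0.24878 0.60979  w: 0.01834 -0.01556 0.11202 0.03716  p_ee: -0.24369 0.12947 0.80007  trq: 0.21933 -3.54481 0.30571 -0.61028
step 11  q: -0.02555 0.53741 0.24824 0.60994  w: 0.05200 -0.00073 0.11047 0.04252  p_ee: -0.24361 0.12945 0.80009  trq: 0.17422 -3.62441 0.31715 -0.60114
step 12  q: -0.02497 0.53728 0.24764 0.61006  w: 0.06725 0.01255 0.10321 0.03591  p_ee: -0.24369 0.12933 0.80007  trq: 0.14327 -3.69060 0.32653 -0.59381
step 13  q: -0.02418 0.53734 0.24697 0.61011  w: 0.07744 0.02350 0.09994 0.03095  p_ee: -0.24389 0.12913 0.80003  trq: 0.11951 -3.74556 0.33413 -0.58845
step 14  q: -0.02327 0.53754 0.24627 0.61010  w: 0.08427 0.03212 0.09824 0.02754  p_ee: -0.24418 0.12888 0.79997  trq: 0.10108 -3.79104 0.34033 -0.58455
step 15  q: -0.02227 0.53786 0.24556 0.61005  w: 0.08850 0.03872 0.09722 0.02520  p_ee: -0.24455 0.12859 0.79989  trq: 0.08686 -3.82855 0.34540 -0.58175
step 16  q: -0.02121 0.53826 0.24483 0.60998  w: 0.09080 0.04362 0.09668 0.02367  p_ee: -0.24496 0.12827 0.79980  trq: 0.07598 -3.85936 0.34953 -0.57979
step 17  q: -0.02013 0.53872 0.24410 0.60989  w: 0.09173 0.04708 0.09656 0.02282  p_ee: -0.24541 0.12794 0.79969  trq: 0.06771 -3.88456 0.35288 -0.57848
step 18  q: -0.01904 0.53923 0.24338 0.60980  w: 0.09170 0.04936 0.09676 0.02249  p_ee: -0.24588 0.12760 0.79959  trq: 0.06148 -3.90504 0.35558 -0.57766
step 19  q: -0.01796 0.53977 0.24265 0.60970  w: 0.09100 0.05065 0.09722 0.02253  p_ee: -0.24636 0.12726 0.79947  trq: 0.05685 -3.92157 0.35774 -0.57720
step 20  q: -0.01689 0.54031 0.24193 0.60961  w: 0.08981 0.05114 0.09784 0.02282  p_ee: -0.24685 0.12692 0.79936  trq: 0.05347 -3.93479 0.35946 -0.57700
step 21  q: -0.01585 0.54086 0.24122 0.60952  w: 0.08827 0.05099 0.09857 0.02327  p_ee: -0.24733 0.12658 0.79924  trq: 0.05108 -3.94525 0.36081 -0.57699
step 22  q: -0.01483 0.54141 0.24052 0.60944  w: 0.08648 0.05034 0.09936 0.02380  p_ee: -0.24781 0.12625 0.79913  trq: 0.04948 -3.95341 0.36186 -0.57712
step 23  q: -0.01384 0.54194 0.23983 0.60936  w: 0.08451 0.04930 0.10020 0.02437  p_ee: -0.24827 0.12593 0.79902  trq: 0.04852 -3.95965 0.36266 -0.57737
step 24  q: -0.01288 0.54246 0.23915 0.60929  w: 0.08240 0.04797 0.10104 0.02494  p_ee: -0.24872 0.12562 0.79891  trq: 0.04805 -3.96431 0.36325 -0.57769
step 25  q: -0.01196 0.54295 0.23847 0.60922  w: 0.08022 0.04644 0.10190 0.02550  p_ee: -0.24915 0.12532 0.79880  trq: 0.04799 -3.96767 0.36367 -0.57807
step 26  q: -0.01107 0.54342 0.23781 0.60916  w: 0.07798 0.04476 0.10275 0.02604  p_ee: -0.24957 0.12504 0.79869  trq: 0.04825 -3.96995 0.36396 -0.57849
step 27  q: -0.01021 0.54386 0.23716 0.60911  w: 0.07572 0.04299 0.10359 0.02657  p_ee: -0.24996 0.12476 0.79860  trq: 0.04874 -3.97137 0.36413 -0.57895
step 28  q: -0.00939 0.54428 0.23652 0.60907  w: 0.07348 0.04117 0.10443 0.02707  p_ee: -0.25034 0.12450 0.79850  trq: 0.04942 -3.97209 0.36422 -0.57944
step 29  q: -0.00861 0.54467 0.23589 0.60903  w: 0.07127 0.03933 0.10526 0.02756  p_ee: -0.25070 0.12424 0.79841  trq: 0.05023 -3.97223 0.36423 -0.57994
step 30  q: -0.00785 0.54503 0.23528 0.60900  w: 0.06913 0.03751 0.10608 0.02805  p_ee: -0.25104 0.12400 0.79832  trq: 0.05112 -3.97194 0.36419 -0.58044
step 31  q: -0.00713 0.54536 0.23467 0.60898  w: 0.06707 0.03572 0.10690 0.02854  p_ee: -0.25136 0.12377 0.79824  trq: 0.05205 -3.97129 0.36411 -0.58096
step 32  q: -0.00644 0.54567 0.23407 0.60896  w: 0.06511 0.03396 0.10772 0.02904  p_ee: -0.25166 0.12355 0.79816  trq: 0.05299 -3.97037 0.36399 -0.58147
step 33  q: -0.00578 0.54595 0.23348 0.60895  w: 0.06326 0.03227 0.10853 0.02955  p_ee: -0.25194 0.12335 0.79809  trq: 0.05392 -3.96925 0.36386 -0.58197
step 34  q: -0.00515 0.54621 0.23291 0.60895  w: 0.06154 0.03064 0.10933 0.03006  p_ee: -0.25221 0.12315 0.79802  trq: 0.05481 -3.96798 0.36371 -0.58246
step 35  q: -0.00454 0.54644 0.23234 0.60895  w: 0.05994 0.02907 0.11012 0.03060  p_ee: -0.25246 0.12296 0.79796  trq: 0.05565 -3.96660 0.36355 -0.58295
step 36  q: -0.00395 0.54665 0.23179 0.60896  w: 0.05846 0.02758 0.11091 0.03114  p_ee: -0.25269 0.12278 0.79789
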